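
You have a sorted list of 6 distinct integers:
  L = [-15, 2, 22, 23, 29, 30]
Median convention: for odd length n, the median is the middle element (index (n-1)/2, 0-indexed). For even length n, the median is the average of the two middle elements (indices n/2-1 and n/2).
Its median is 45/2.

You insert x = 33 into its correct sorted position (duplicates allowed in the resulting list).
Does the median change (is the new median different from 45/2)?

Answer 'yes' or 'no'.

Old median = 45/2
Insert x = 33
New median = 23
Changed? yes

Answer: yes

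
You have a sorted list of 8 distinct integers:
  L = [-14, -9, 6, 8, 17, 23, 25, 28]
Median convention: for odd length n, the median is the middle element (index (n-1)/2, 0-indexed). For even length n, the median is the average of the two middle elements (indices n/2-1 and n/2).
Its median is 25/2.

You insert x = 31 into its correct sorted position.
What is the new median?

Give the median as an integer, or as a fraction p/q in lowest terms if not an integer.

Answer: 17

Derivation:
Old list (sorted, length 8): [-14, -9, 6, 8, 17, 23, 25, 28]
Old median = 25/2
Insert x = 31
Old length even (8). Middle pair: indices 3,4 = 8,17.
New length odd (9). New median = single middle element.
x = 31: 8 elements are < x, 0 elements are > x.
New sorted list: [-14, -9, 6, 8, 17, 23, 25, 28, 31]
New median = 17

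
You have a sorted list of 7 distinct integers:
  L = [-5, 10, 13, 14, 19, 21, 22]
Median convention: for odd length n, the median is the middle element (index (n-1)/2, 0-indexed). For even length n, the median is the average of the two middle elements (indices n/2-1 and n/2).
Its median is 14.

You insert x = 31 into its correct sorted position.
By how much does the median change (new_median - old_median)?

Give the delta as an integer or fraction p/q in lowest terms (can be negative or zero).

Old median = 14
After inserting x = 31: new sorted = [-5, 10, 13, 14, 19, 21, 22, 31]
New median = 33/2
Delta = 33/2 - 14 = 5/2

Answer: 5/2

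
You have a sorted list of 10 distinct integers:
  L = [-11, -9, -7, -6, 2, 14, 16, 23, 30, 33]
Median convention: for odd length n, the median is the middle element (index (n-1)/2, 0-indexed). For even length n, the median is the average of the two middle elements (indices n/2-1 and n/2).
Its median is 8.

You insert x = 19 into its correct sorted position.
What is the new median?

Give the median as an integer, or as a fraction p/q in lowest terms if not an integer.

Answer: 14

Derivation:
Old list (sorted, length 10): [-11, -9, -7, -6, 2, 14, 16, 23, 30, 33]
Old median = 8
Insert x = 19
Old length even (10). Middle pair: indices 4,5 = 2,14.
New length odd (11). New median = single middle element.
x = 19: 7 elements are < x, 3 elements are > x.
New sorted list: [-11, -9, -7, -6, 2, 14, 16, 19, 23, 30, 33]
New median = 14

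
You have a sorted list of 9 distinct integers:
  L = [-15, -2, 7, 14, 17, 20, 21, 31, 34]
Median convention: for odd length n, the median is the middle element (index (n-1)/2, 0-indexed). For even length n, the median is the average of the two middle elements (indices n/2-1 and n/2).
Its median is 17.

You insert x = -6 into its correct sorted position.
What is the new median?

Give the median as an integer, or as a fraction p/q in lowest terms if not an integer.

Old list (sorted, length 9): [-15, -2, 7, 14, 17, 20, 21, 31, 34]
Old median = 17
Insert x = -6
Old length odd (9). Middle was index 4 = 17.
New length even (10). New median = avg of two middle elements.
x = -6: 1 elements are < x, 8 elements are > x.
New sorted list: [-15, -6, -2, 7, 14, 17, 20, 21, 31, 34]
New median = 31/2

Answer: 31/2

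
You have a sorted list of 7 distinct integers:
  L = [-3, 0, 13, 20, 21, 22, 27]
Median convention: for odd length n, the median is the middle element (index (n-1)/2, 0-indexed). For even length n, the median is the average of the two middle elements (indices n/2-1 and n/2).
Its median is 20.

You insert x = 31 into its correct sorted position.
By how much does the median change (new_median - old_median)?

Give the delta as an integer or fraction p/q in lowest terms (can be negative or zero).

Old median = 20
After inserting x = 31: new sorted = [-3, 0, 13, 20, 21, 22, 27, 31]
New median = 41/2
Delta = 41/2 - 20 = 1/2

Answer: 1/2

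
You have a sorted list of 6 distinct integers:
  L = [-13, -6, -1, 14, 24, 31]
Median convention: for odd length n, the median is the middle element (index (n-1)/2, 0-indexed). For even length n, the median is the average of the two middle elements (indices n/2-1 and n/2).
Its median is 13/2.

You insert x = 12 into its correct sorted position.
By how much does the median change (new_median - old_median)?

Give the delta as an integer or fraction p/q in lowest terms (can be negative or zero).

Answer: 11/2

Derivation:
Old median = 13/2
After inserting x = 12: new sorted = [-13, -6, -1, 12, 14, 24, 31]
New median = 12
Delta = 12 - 13/2 = 11/2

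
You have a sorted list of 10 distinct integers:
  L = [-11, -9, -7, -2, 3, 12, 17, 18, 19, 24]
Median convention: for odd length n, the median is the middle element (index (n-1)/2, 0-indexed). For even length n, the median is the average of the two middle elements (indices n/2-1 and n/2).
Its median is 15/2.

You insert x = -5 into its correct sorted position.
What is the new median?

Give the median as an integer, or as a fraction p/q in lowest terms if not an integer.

Old list (sorted, length 10): [-11, -9, -7, -2, 3, 12, 17, 18, 19, 24]
Old median = 15/2
Insert x = -5
Old length even (10). Middle pair: indices 4,5 = 3,12.
New length odd (11). New median = single middle element.
x = -5: 3 elements are < x, 7 elements are > x.
New sorted list: [-11, -9, -7, -5, -2, 3, 12, 17, 18, 19, 24]
New median = 3

Answer: 3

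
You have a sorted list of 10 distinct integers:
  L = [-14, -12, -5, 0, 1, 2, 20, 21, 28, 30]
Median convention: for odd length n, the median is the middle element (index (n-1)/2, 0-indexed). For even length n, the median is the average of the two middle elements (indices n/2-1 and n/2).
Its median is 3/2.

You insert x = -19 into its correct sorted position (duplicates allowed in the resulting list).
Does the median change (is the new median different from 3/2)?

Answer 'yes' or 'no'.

Answer: yes

Derivation:
Old median = 3/2
Insert x = -19
New median = 1
Changed? yes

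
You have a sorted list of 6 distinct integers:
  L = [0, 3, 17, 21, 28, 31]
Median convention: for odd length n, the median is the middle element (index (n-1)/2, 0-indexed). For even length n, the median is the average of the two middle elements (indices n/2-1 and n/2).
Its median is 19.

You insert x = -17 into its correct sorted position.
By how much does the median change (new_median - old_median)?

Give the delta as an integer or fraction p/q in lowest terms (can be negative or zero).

Answer: -2

Derivation:
Old median = 19
After inserting x = -17: new sorted = [-17, 0, 3, 17, 21, 28, 31]
New median = 17
Delta = 17 - 19 = -2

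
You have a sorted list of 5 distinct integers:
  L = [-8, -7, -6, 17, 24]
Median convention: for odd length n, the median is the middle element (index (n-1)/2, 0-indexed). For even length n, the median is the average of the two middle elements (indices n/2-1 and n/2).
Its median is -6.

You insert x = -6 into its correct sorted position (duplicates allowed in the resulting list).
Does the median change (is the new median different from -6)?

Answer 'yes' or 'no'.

Answer: no

Derivation:
Old median = -6
Insert x = -6
New median = -6
Changed? no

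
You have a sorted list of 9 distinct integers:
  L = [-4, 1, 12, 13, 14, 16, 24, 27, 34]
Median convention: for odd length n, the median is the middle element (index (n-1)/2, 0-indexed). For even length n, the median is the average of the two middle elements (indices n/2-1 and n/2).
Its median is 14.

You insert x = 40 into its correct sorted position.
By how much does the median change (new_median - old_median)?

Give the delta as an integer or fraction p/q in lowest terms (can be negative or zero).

Old median = 14
After inserting x = 40: new sorted = [-4, 1, 12, 13, 14, 16, 24, 27, 34, 40]
New median = 15
Delta = 15 - 14 = 1

Answer: 1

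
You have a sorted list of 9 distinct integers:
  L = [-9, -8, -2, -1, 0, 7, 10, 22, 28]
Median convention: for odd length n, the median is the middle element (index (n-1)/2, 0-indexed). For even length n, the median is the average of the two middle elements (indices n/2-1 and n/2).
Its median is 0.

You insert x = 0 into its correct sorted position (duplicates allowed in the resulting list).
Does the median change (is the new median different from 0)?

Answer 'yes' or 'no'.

Old median = 0
Insert x = 0
New median = 0
Changed? no

Answer: no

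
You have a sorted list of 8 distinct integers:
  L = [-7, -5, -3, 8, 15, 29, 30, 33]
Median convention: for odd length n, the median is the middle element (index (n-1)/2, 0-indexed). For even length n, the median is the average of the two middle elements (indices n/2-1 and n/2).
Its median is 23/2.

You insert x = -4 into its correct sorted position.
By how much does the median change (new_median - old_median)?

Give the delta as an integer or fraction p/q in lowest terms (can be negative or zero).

Old median = 23/2
After inserting x = -4: new sorted = [-7, -5, -4, -3, 8, 15, 29, 30, 33]
New median = 8
Delta = 8 - 23/2 = -7/2

Answer: -7/2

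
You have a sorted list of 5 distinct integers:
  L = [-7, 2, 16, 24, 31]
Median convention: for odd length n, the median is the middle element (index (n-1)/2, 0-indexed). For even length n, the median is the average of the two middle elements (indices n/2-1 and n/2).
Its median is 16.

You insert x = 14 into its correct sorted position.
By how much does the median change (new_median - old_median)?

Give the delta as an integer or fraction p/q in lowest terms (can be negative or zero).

Answer: -1

Derivation:
Old median = 16
After inserting x = 14: new sorted = [-7, 2, 14, 16, 24, 31]
New median = 15
Delta = 15 - 16 = -1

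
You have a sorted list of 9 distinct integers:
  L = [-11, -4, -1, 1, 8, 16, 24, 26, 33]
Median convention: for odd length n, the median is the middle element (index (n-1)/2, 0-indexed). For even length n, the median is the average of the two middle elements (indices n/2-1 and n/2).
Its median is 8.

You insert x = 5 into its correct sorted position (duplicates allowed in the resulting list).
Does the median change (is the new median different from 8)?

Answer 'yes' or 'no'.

Answer: yes

Derivation:
Old median = 8
Insert x = 5
New median = 13/2
Changed? yes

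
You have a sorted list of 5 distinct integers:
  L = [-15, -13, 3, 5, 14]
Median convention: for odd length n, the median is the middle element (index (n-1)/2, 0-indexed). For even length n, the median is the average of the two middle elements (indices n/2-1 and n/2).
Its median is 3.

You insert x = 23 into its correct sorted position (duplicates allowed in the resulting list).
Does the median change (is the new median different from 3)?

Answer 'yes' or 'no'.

Old median = 3
Insert x = 23
New median = 4
Changed? yes

Answer: yes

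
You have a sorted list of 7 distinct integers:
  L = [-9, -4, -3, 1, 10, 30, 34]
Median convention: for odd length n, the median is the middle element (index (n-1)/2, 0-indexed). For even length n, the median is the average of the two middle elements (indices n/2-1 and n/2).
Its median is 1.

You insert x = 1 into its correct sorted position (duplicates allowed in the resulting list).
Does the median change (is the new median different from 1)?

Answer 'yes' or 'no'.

Answer: no

Derivation:
Old median = 1
Insert x = 1
New median = 1
Changed? no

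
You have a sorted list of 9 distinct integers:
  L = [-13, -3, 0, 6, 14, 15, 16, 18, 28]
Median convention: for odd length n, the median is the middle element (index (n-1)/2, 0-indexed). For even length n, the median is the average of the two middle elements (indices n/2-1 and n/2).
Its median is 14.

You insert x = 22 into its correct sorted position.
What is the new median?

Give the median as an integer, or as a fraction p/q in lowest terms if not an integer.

Old list (sorted, length 9): [-13, -3, 0, 6, 14, 15, 16, 18, 28]
Old median = 14
Insert x = 22
Old length odd (9). Middle was index 4 = 14.
New length even (10). New median = avg of two middle elements.
x = 22: 8 elements are < x, 1 elements are > x.
New sorted list: [-13, -3, 0, 6, 14, 15, 16, 18, 22, 28]
New median = 29/2

Answer: 29/2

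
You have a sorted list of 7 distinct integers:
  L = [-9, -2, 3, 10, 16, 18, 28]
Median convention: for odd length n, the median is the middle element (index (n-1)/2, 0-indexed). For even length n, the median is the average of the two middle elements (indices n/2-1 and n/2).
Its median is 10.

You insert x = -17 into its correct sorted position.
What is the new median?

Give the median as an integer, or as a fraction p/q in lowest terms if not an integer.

Old list (sorted, length 7): [-9, -2, 3, 10, 16, 18, 28]
Old median = 10
Insert x = -17
Old length odd (7). Middle was index 3 = 10.
New length even (8). New median = avg of two middle elements.
x = -17: 0 elements are < x, 7 elements are > x.
New sorted list: [-17, -9, -2, 3, 10, 16, 18, 28]
New median = 13/2

Answer: 13/2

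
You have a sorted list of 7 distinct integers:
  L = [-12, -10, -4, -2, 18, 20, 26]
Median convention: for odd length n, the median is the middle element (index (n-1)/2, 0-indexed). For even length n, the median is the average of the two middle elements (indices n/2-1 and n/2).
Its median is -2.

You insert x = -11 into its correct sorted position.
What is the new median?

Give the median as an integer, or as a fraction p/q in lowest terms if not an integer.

Answer: -3

Derivation:
Old list (sorted, length 7): [-12, -10, -4, -2, 18, 20, 26]
Old median = -2
Insert x = -11
Old length odd (7). Middle was index 3 = -2.
New length even (8). New median = avg of two middle elements.
x = -11: 1 elements are < x, 6 elements are > x.
New sorted list: [-12, -11, -10, -4, -2, 18, 20, 26]
New median = -3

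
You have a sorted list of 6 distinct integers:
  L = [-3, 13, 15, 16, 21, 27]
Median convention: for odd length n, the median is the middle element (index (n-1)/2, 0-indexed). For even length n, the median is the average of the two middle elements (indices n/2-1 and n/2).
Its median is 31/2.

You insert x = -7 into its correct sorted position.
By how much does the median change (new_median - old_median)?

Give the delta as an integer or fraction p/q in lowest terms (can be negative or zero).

Old median = 31/2
After inserting x = -7: new sorted = [-7, -3, 13, 15, 16, 21, 27]
New median = 15
Delta = 15 - 31/2 = -1/2

Answer: -1/2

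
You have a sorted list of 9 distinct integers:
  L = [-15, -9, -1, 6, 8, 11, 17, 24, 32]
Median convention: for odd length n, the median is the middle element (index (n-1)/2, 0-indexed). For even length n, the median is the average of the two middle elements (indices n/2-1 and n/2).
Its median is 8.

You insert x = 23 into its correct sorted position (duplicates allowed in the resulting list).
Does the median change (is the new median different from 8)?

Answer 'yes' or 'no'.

Answer: yes

Derivation:
Old median = 8
Insert x = 23
New median = 19/2
Changed? yes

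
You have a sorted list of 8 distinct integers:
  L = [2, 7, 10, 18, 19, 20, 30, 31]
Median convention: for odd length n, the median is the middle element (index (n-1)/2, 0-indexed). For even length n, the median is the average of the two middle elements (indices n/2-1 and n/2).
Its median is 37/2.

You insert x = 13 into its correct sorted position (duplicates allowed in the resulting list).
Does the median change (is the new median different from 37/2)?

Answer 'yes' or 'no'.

Answer: yes

Derivation:
Old median = 37/2
Insert x = 13
New median = 18
Changed? yes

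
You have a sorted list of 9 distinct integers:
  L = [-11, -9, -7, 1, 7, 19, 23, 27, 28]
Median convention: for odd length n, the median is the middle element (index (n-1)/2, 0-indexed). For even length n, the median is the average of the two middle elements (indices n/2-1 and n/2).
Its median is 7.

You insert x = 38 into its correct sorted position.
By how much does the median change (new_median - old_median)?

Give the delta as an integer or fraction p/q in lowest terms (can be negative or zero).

Old median = 7
After inserting x = 38: new sorted = [-11, -9, -7, 1, 7, 19, 23, 27, 28, 38]
New median = 13
Delta = 13 - 7 = 6

Answer: 6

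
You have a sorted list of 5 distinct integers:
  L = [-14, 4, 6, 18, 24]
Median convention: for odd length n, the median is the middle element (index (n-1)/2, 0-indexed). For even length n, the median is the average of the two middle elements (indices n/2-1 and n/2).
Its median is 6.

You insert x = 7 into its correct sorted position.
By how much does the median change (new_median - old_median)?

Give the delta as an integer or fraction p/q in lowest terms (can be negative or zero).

Old median = 6
After inserting x = 7: new sorted = [-14, 4, 6, 7, 18, 24]
New median = 13/2
Delta = 13/2 - 6 = 1/2

Answer: 1/2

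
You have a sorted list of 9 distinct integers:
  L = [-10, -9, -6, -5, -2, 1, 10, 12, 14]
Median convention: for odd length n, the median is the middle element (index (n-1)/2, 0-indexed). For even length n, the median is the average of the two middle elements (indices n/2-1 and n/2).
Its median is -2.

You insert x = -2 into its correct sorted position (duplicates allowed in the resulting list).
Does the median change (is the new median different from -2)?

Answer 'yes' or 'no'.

Answer: no

Derivation:
Old median = -2
Insert x = -2
New median = -2
Changed? no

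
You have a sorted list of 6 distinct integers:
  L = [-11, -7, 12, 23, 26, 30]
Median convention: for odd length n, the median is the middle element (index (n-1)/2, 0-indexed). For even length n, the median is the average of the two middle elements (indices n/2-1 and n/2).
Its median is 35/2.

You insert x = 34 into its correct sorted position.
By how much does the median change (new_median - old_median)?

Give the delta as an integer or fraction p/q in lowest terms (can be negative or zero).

Answer: 11/2

Derivation:
Old median = 35/2
After inserting x = 34: new sorted = [-11, -7, 12, 23, 26, 30, 34]
New median = 23
Delta = 23 - 35/2 = 11/2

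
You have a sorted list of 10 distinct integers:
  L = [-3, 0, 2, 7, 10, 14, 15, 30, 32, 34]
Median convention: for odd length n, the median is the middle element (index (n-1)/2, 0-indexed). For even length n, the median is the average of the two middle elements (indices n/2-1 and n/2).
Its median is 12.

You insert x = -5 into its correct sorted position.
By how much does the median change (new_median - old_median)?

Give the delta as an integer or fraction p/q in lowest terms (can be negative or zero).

Answer: -2

Derivation:
Old median = 12
After inserting x = -5: new sorted = [-5, -3, 0, 2, 7, 10, 14, 15, 30, 32, 34]
New median = 10
Delta = 10 - 12 = -2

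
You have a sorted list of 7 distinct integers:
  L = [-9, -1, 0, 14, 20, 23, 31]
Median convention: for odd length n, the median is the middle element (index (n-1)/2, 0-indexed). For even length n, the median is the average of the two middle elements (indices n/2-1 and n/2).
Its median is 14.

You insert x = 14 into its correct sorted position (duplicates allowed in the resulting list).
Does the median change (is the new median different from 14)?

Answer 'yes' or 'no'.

Answer: no

Derivation:
Old median = 14
Insert x = 14
New median = 14
Changed? no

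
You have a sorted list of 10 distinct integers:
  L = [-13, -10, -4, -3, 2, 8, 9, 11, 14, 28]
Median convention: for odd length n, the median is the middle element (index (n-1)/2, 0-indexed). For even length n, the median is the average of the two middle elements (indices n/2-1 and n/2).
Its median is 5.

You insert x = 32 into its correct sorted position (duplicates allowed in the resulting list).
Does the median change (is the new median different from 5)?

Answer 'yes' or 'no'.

Answer: yes

Derivation:
Old median = 5
Insert x = 32
New median = 8
Changed? yes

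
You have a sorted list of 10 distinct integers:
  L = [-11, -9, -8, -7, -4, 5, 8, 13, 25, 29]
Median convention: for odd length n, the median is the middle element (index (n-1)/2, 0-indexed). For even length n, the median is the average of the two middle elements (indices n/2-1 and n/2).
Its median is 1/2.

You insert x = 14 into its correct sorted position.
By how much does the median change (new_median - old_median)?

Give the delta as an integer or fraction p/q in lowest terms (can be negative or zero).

Answer: 9/2

Derivation:
Old median = 1/2
After inserting x = 14: new sorted = [-11, -9, -8, -7, -4, 5, 8, 13, 14, 25, 29]
New median = 5
Delta = 5 - 1/2 = 9/2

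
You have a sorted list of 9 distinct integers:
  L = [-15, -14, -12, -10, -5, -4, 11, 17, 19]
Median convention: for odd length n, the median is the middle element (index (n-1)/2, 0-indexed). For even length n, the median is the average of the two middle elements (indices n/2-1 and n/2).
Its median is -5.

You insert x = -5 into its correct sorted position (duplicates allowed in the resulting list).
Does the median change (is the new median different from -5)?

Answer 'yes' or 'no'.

Old median = -5
Insert x = -5
New median = -5
Changed? no

Answer: no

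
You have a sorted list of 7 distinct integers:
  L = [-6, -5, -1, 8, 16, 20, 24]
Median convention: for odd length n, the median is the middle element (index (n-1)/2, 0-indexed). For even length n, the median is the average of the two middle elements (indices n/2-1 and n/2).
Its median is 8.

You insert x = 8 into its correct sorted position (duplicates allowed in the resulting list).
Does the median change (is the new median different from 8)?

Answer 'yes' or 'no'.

Old median = 8
Insert x = 8
New median = 8
Changed? no

Answer: no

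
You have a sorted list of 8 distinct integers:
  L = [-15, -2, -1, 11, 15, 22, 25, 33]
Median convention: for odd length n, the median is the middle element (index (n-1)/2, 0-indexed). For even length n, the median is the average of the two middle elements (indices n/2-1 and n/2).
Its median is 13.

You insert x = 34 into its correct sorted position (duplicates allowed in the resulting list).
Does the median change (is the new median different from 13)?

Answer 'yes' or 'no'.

Answer: yes

Derivation:
Old median = 13
Insert x = 34
New median = 15
Changed? yes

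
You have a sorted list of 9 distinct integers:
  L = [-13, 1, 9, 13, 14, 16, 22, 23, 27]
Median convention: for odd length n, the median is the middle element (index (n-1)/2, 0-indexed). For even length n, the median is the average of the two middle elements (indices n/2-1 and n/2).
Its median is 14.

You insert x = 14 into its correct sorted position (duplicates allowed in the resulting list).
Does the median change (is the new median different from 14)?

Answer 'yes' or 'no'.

Old median = 14
Insert x = 14
New median = 14
Changed? no

Answer: no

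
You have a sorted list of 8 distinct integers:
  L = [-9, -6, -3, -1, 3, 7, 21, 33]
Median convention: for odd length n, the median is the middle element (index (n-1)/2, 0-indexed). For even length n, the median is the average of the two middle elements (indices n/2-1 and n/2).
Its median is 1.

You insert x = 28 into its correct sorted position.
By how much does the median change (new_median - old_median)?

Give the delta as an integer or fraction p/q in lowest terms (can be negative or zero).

Answer: 2

Derivation:
Old median = 1
After inserting x = 28: new sorted = [-9, -6, -3, -1, 3, 7, 21, 28, 33]
New median = 3
Delta = 3 - 1 = 2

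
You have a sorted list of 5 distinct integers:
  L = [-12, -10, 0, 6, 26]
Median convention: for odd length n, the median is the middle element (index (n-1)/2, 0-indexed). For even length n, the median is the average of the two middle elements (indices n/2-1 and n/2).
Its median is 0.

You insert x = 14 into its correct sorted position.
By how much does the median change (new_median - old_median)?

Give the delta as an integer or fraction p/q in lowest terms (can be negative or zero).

Old median = 0
After inserting x = 14: new sorted = [-12, -10, 0, 6, 14, 26]
New median = 3
Delta = 3 - 0 = 3

Answer: 3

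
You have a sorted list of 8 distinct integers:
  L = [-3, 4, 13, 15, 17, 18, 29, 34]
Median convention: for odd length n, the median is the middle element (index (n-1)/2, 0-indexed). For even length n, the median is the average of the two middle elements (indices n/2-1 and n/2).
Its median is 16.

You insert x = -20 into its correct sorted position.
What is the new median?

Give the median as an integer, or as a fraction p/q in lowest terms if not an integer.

Answer: 15

Derivation:
Old list (sorted, length 8): [-3, 4, 13, 15, 17, 18, 29, 34]
Old median = 16
Insert x = -20
Old length even (8). Middle pair: indices 3,4 = 15,17.
New length odd (9). New median = single middle element.
x = -20: 0 elements are < x, 8 elements are > x.
New sorted list: [-20, -3, 4, 13, 15, 17, 18, 29, 34]
New median = 15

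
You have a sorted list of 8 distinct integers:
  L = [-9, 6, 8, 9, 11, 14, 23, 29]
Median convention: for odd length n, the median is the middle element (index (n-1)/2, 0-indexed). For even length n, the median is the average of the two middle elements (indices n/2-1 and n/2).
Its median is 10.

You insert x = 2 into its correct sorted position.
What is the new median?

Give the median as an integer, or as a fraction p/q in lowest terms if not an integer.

Old list (sorted, length 8): [-9, 6, 8, 9, 11, 14, 23, 29]
Old median = 10
Insert x = 2
Old length even (8). Middle pair: indices 3,4 = 9,11.
New length odd (9). New median = single middle element.
x = 2: 1 elements are < x, 7 elements are > x.
New sorted list: [-9, 2, 6, 8, 9, 11, 14, 23, 29]
New median = 9

Answer: 9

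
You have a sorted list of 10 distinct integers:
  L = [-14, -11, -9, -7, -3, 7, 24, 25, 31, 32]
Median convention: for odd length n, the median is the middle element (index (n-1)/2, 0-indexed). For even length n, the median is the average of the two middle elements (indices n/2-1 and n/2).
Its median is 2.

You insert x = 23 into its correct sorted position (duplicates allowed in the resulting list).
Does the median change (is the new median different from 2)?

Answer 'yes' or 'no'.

Old median = 2
Insert x = 23
New median = 7
Changed? yes

Answer: yes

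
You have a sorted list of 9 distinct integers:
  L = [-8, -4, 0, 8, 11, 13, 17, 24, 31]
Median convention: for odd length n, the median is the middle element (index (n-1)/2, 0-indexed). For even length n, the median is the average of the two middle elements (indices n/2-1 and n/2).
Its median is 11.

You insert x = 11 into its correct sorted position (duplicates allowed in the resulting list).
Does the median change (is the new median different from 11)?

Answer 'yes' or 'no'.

Answer: no

Derivation:
Old median = 11
Insert x = 11
New median = 11
Changed? no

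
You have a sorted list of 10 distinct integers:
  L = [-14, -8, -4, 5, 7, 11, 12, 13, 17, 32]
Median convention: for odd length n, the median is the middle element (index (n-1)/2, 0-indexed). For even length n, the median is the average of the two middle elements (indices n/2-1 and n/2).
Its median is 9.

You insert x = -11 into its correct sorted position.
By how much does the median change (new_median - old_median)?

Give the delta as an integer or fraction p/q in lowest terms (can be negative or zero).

Answer: -2

Derivation:
Old median = 9
After inserting x = -11: new sorted = [-14, -11, -8, -4, 5, 7, 11, 12, 13, 17, 32]
New median = 7
Delta = 7 - 9 = -2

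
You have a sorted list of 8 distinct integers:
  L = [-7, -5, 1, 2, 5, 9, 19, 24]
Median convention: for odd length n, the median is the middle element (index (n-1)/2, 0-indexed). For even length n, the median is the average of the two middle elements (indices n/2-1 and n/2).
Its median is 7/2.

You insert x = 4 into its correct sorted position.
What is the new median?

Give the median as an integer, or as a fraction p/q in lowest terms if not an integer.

Old list (sorted, length 8): [-7, -5, 1, 2, 5, 9, 19, 24]
Old median = 7/2
Insert x = 4
Old length even (8). Middle pair: indices 3,4 = 2,5.
New length odd (9). New median = single middle element.
x = 4: 4 elements are < x, 4 elements are > x.
New sorted list: [-7, -5, 1, 2, 4, 5, 9, 19, 24]
New median = 4

Answer: 4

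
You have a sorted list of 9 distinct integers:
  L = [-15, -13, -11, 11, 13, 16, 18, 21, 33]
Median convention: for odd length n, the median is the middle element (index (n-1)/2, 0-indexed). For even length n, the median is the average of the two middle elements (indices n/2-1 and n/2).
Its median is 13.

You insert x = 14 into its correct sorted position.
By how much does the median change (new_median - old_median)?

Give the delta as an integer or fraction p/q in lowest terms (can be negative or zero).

Answer: 1/2

Derivation:
Old median = 13
After inserting x = 14: new sorted = [-15, -13, -11, 11, 13, 14, 16, 18, 21, 33]
New median = 27/2
Delta = 27/2 - 13 = 1/2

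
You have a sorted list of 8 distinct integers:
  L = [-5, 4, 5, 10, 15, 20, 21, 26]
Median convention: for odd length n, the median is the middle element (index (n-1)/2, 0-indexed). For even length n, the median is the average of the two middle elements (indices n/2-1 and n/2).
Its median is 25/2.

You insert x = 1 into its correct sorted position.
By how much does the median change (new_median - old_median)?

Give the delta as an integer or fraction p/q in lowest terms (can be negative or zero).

Old median = 25/2
After inserting x = 1: new sorted = [-5, 1, 4, 5, 10, 15, 20, 21, 26]
New median = 10
Delta = 10 - 25/2 = -5/2

Answer: -5/2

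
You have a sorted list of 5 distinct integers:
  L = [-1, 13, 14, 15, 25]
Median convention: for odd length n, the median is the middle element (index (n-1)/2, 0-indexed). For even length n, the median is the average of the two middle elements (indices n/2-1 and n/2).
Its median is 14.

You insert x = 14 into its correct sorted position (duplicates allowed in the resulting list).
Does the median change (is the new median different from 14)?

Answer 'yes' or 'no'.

Answer: no

Derivation:
Old median = 14
Insert x = 14
New median = 14
Changed? no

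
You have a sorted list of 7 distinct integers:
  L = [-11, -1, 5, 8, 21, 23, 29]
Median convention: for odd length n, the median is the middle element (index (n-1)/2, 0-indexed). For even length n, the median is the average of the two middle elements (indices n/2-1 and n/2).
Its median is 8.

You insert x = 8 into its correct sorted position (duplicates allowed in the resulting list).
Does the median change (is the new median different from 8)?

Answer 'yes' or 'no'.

Old median = 8
Insert x = 8
New median = 8
Changed? no

Answer: no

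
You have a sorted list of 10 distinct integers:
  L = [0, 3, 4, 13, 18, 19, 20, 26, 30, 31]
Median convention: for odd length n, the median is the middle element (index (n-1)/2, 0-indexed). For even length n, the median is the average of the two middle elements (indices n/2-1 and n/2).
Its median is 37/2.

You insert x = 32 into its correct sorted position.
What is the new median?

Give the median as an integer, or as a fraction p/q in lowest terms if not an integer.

Old list (sorted, length 10): [0, 3, 4, 13, 18, 19, 20, 26, 30, 31]
Old median = 37/2
Insert x = 32
Old length even (10). Middle pair: indices 4,5 = 18,19.
New length odd (11). New median = single middle element.
x = 32: 10 elements are < x, 0 elements are > x.
New sorted list: [0, 3, 4, 13, 18, 19, 20, 26, 30, 31, 32]
New median = 19

Answer: 19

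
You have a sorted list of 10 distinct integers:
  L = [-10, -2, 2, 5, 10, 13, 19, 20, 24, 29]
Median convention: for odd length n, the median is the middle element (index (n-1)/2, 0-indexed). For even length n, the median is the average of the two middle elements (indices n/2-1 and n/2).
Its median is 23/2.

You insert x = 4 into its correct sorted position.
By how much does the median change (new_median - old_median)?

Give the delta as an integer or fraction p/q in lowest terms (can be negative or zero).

Answer: -3/2

Derivation:
Old median = 23/2
After inserting x = 4: new sorted = [-10, -2, 2, 4, 5, 10, 13, 19, 20, 24, 29]
New median = 10
Delta = 10 - 23/2 = -3/2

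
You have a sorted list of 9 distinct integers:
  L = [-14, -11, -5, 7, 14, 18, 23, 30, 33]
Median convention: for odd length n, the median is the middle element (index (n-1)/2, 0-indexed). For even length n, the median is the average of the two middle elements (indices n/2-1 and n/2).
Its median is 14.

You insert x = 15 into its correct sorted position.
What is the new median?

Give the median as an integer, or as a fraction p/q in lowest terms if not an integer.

Old list (sorted, length 9): [-14, -11, -5, 7, 14, 18, 23, 30, 33]
Old median = 14
Insert x = 15
Old length odd (9). Middle was index 4 = 14.
New length even (10). New median = avg of two middle elements.
x = 15: 5 elements are < x, 4 elements are > x.
New sorted list: [-14, -11, -5, 7, 14, 15, 18, 23, 30, 33]
New median = 29/2

Answer: 29/2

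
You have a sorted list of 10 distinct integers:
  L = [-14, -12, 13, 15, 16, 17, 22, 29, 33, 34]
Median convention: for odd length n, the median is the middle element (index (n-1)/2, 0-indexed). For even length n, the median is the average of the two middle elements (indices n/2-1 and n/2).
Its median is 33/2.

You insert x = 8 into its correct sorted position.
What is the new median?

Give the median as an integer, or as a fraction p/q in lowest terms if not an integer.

Old list (sorted, length 10): [-14, -12, 13, 15, 16, 17, 22, 29, 33, 34]
Old median = 33/2
Insert x = 8
Old length even (10). Middle pair: indices 4,5 = 16,17.
New length odd (11). New median = single middle element.
x = 8: 2 elements are < x, 8 elements are > x.
New sorted list: [-14, -12, 8, 13, 15, 16, 17, 22, 29, 33, 34]
New median = 16

Answer: 16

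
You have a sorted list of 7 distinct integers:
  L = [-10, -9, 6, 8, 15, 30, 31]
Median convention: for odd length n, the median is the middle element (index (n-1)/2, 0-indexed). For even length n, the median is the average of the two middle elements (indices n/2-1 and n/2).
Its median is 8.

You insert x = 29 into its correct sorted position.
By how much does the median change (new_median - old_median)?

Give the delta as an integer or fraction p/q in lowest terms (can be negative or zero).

Answer: 7/2

Derivation:
Old median = 8
After inserting x = 29: new sorted = [-10, -9, 6, 8, 15, 29, 30, 31]
New median = 23/2
Delta = 23/2 - 8 = 7/2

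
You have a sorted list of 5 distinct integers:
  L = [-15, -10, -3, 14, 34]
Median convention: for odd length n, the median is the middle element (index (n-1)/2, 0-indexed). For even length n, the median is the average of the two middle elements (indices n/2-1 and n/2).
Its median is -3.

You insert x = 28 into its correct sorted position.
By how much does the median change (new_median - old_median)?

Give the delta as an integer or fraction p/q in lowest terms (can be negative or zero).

Answer: 17/2

Derivation:
Old median = -3
After inserting x = 28: new sorted = [-15, -10, -3, 14, 28, 34]
New median = 11/2
Delta = 11/2 - -3 = 17/2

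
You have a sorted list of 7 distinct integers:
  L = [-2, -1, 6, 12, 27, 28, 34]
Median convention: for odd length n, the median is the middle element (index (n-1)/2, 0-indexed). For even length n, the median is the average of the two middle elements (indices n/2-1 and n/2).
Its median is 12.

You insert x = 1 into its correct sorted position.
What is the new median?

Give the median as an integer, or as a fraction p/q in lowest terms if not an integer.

Answer: 9

Derivation:
Old list (sorted, length 7): [-2, -1, 6, 12, 27, 28, 34]
Old median = 12
Insert x = 1
Old length odd (7). Middle was index 3 = 12.
New length even (8). New median = avg of two middle elements.
x = 1: 2 elements are < x, 5 elements are > x.
New sorted list: [-2, -1, 1, 6, 12, 27, 28, 34]
New median = 9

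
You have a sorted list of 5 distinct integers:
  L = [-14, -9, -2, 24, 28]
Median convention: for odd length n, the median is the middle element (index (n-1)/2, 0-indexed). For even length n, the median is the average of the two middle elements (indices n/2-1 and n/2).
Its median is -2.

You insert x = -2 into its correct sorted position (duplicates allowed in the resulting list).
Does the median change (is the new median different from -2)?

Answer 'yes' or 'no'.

Old median = -2
Insert x = -2
New median = -2
Changed? no

Answer: no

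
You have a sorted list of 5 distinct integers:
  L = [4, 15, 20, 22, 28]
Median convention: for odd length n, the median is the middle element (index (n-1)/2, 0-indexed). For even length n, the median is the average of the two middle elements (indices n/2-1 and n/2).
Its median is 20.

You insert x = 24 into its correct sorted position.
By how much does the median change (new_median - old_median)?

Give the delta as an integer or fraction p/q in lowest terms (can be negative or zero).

Answer: 1

Derivation:
Old median = 20
After inserting x = 24: new sorted = [4, 15, 20, 22, 24, 28]
New median = 21
Delta = 21 - 20 = 1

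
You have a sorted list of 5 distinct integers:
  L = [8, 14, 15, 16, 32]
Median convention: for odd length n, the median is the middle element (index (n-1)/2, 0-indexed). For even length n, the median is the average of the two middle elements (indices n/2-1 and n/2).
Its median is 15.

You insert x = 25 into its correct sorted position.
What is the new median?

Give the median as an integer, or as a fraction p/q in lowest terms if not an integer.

Answer: 31/2

Derivation:
Old list (sorted, length 5): [8, 14, 15, 16, 32]
Old median = 15
Insert x = 25
Old length odd (5). Middle was index 2 = 15.
New length even (6). New median = avg of two middle elements.
x = 25: 4 elements are < x, 1 elements are > x.
New sorted list: [8, 14, 15, 16, 25, 32]
New median = 31/2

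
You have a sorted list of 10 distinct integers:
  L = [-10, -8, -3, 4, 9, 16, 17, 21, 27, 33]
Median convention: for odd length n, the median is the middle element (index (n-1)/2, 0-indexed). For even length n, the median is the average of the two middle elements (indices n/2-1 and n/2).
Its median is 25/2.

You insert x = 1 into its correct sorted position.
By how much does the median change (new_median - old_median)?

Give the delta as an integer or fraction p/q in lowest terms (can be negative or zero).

Old median = 25/2
After inserting x = 1: new sorted = [-10, -8, -3, 1, 4, 9, 16, 17, 21, 27, 33]
New median = 9
Delta = 9 - 25/2 = -7/2

Answer: -7/2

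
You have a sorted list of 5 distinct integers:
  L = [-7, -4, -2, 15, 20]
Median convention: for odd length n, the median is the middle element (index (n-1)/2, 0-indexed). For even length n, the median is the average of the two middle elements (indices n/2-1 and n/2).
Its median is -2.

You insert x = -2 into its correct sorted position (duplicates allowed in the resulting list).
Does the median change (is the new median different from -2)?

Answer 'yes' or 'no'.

Old median = -2
Insert x = -2
New median = -2
Changed? no

Answer: no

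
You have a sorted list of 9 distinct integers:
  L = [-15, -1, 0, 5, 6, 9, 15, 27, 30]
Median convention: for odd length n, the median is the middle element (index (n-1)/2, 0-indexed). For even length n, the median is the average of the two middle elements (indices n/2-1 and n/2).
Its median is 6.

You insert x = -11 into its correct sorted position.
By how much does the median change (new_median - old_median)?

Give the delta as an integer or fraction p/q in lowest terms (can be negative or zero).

Answer: -1/2

Derivation:
Old median = 6
After inserting x = -11: new sorted = [-15, -11, -1, 0, 5, 6, 9, 15, 27, 30]
New median = 11/2
Delta = 11/2 - 6 = -1/2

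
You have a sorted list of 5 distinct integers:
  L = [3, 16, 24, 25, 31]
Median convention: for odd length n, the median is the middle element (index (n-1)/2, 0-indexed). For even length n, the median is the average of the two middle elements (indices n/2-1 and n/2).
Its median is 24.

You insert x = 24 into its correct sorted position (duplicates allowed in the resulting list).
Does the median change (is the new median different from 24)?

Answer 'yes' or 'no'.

Answer: no

Derivation:
Old median = 24
Insert x = 24
New median = 24
Changed? no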